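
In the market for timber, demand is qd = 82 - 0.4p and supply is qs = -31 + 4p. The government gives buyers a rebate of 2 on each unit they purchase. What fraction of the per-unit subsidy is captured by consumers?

Pre-subsidy: 82 - 0.4p = -31 + 4p gives p* = 565/22, q* = 789/11.
With the rebate, buyers effectively pay pb = ps − 2, where ps is the price sellers receive.
Demand in terms of ps becomes qd = 82 − 0.4(ps − 2) = 82.8 - 0.4ps. Setting this equal to supply: 82.8 - 0.4ps = -31 + 4ps, so ps = 569/22.
Buyers pay pb = 569/22 − 2 = 525/22; q' = -31 + 4·(569/22) = 797/11.
Buyers' price falls by p* − pb = 565/22 − 525/22 = 20/11; sellers' price rises by ps − p* = 569/22 − 565/22 = 2/11.
So consumers capture (20/11)/2 = 10/11 of each unit of subsidy.

Consumer share = 10/11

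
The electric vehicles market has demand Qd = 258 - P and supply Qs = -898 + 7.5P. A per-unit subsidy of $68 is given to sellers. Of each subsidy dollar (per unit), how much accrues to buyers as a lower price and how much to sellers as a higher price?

Pre-subsidy: 258 - P = -898 + 7.5P gives P* = 136, Q* = 122.
With the subsidy, sellers receive Ps = Pb + 68 for each unit, where Pb is the price buyers pay.
Supply in terms of Pb becomes Qs = -898 + 7.5(Pb + 68) = -388 + 7.5Pb. Setting this equal to demand: 258 - Pb = -388 + 7.5Pb, so Pb = 76.
Sellers receive Ps = 76 + 68 = 144; Q' = 258 − 1·76 = 182.
Buyers' price falls by P* − Pb = 136 − 76 = 60; sellers' price rises by Ps − P* = 144 − 136 = 8.

Buyers gain $60 per unit; sellers gain $8 per unit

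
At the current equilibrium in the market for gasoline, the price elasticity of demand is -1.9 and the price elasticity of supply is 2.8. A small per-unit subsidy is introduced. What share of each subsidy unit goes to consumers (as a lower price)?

For a small subsidy around the equilibrium, the benefit split depends on the relative slopes, which at a point are proportional to the elasticities.
Buyer share = εs/(εs + |εd|) = 2.8/(2.8 + 1.9) = 28/47; seller share = |εd|/(εs + |εd|) = 19/47.

Consumer share = 28/47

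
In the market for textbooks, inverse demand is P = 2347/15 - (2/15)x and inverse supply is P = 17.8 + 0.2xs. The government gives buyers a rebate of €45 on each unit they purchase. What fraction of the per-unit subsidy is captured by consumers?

Pre-subsidy: 2347/15 - (2/15)x = 17.8 + 0.2x gives x* = 416 and P* = 101.
With the rebate, buyers effectively pay Pb = Ps − 45, where Ps is the price sellers receive.
On the curves, Pb = 2347/15 - (2/15)x and Ps = 17.8 + 0.2x; the wedge Ps − Pb = 45 gives 17.8 + 0.2x − (2347/15 - (2/15)x) = 45, so x' = 551.
Then Pb = 2347/15 − (2/15)·551 = 83 and Ps = 17.8 + 0.2·551 = 128.
Buyers' price falls by P* − Pb = 101 − 83 = 18; sellers' price rises by Ps − P* = 128 − 101 = 27.
So consumers capture 18/45 = 0.4 of each unit of subsidy.

Consumer share = 0.4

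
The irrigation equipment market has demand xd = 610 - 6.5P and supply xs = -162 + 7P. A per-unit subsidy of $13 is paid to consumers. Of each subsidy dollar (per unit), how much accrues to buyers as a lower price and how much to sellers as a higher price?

Buyers gain 182/27 per unit; sellers gain 169/27 per unit

Pre-subsidy: 610 - 6.5P = -162 + 7P gives P* = 1544/27, x* = 6434/27.
With the rebate, buyers effectively pay Pb = Ps − 13, where Ps is the price sellers receive.
Demand in terms of Ps becomes xd = 610 − 6.5(Ps − 13) = 694.5 - 6.5Ps. Setting this equal to supply: 694.5 - 6.5Ps = -162 + 7Ps, so Ps = 571/9.
Buyers pay Pb = 571/9 − 13 = 454/9; x' = -162 + 7·(571/9) = 2539/9.
Buyers' price falls by P* − Pb = 1544/27 − 454/9 = 182/27; sellers' price rises by Ps − P* = 571/9 − 1544/27 = 169/27.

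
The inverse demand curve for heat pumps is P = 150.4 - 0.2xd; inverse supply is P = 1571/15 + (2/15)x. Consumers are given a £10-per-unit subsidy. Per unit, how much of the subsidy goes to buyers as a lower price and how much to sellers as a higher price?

Pre-subsidy: 150.4 - 0.2x = 1571/15 + (2/15)x gives x* = 137 and P* = 123.
With the rebate, buyers effectively pay Pb = Ps − 10, where Ps is the price sellers receive.
On the curves, Pb = 150.4 - 0.2x and Ps = 1571/15 + (2/15)x; the wedge Ps − Pb = 10 gives 1571/15 + (2/15)x − (150.4 - 0.2x) = 10, so x' = 167.
Then Pb = 150.4 − 0.2·167 = 117 and Ps = 1571/15 + (2/15)·167 = 127.
Buyers' price falls by P* − Pb = 123 − 117 = 6; sellers' price rises by Ps − P* = 127 − 123 = 4.

Buyers gain £6 per unit; sellers gain £4 per unit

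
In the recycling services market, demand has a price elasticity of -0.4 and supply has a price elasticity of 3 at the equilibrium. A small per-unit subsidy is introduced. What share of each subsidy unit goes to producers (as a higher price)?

For a small subsidy around the equilibrium, the benefit split depends on the relative slopes, which at a point are proportional to the elasticities.
Buyer share = εs/(εs + |εd|) = 3/(3 + 0.4) = 15/17; seller share = |εd|/(εs + |εd|) = 2/17.
So producers capture 2/17 of the subsidy.

Producer share = 2/17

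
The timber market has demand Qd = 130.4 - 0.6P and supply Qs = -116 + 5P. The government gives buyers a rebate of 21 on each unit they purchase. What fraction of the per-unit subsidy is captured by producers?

Producer share = 3/28

Pre-subsidy: 130.4 - 0.6P = -116 + 5P gives P* = 44, Q* = 104.
With the rebate, buyers effectively pay Pb = Ps − 21, where Ps is the price sellers receive.
Demand in terms of Ps becomes Qd = 130.4 − 0.6(Ps − 21) = 143 - 0.6Ps. Setting this equal to supply: 143 - 0.6Ps = -116 + 5Ps, so Ps = 46.25.
Buyers pay Pb = 46.25 − 21 = 25.25; Q' = -116 + 5·46.25 = 115.25.
Buyers' price falls by P* − Pb = 44 − 25.25 = 18.75; sellers' price rises by Ps − P* = 46.25 − 44 = 2.25.
So producers capture 2.25/21 = 3/28 of each unit of subsidy.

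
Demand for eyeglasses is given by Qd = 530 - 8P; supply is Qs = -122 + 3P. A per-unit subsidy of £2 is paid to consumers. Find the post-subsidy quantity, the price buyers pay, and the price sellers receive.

Q' = 662/11; buyers pay 646/11; sellers receive 668/11

Pre-subsidy: 530 - 8P = -122 + 3P gives P* = 652/11, Q* = 614/11.
With the rebate, buyers effectively pay Pb = Ps − 2, where Ps is the price sellers receive.
Demand in terms of Ps becomes Qd = 530 − 8(Ps − 2) = 546 - 8Ps. Setting this equal to supply: 546 - 8Ps = -122 + 3Ps, so Ps = 668/11.
Buyers pay Pb = 668/11 − 2 = 646/11; Q' = -122 + 3·(668/11) = 662/11.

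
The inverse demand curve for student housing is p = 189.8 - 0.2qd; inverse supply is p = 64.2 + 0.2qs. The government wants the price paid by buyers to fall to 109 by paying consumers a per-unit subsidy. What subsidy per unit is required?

Required subsidy s = 36 per unit

At a buyer price of 109, quantity demanded is 949 − 5·109 = 404.
Sellers supply 404 only when they receive ps = 64.2 + 0.2·404 = 145.
s = ps − pb = 145 − 109 = 36.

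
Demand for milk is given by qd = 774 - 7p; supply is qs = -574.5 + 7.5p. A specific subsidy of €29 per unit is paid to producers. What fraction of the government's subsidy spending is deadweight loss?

DWL / government spending = 35/152

Pre-subsidy: 774 - 7p = -574.5 + 7.5p gives p* = 93, q* = 123.
With the subsidy, sellers receive ps = pb + 29 for each unit, where pb is the price buyers pay.
Supply in terms of pb becomes qs = -574.5 + 7.5(pb + 29) = -357 + 7.5pb. Setting this equal to demand: 774 - 7pb = -357 + 7.5pb, so pb = 78.
Sellers receive ps = 78 + 29 = 107; q' = 774 − 7·78 = 228.
ΔCS = ½(123 + 228)(93 − 78) = 2632.5; ΔPS = ½(123 + 228)(107 − 93) = 2457.
Government spending = 29 × 228 = 6612.
DWL = ½ × 29 × (228 − 123) = 1522.5; fraction = 1522.5 / 6612 = 35/152.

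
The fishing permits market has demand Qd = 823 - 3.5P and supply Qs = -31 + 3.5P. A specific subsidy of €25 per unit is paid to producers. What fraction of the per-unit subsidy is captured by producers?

Producer share = 0.5

Pre-subsidy: 823 - 3.5P = -31 + 3.5P gives P* = 122, Q* = 396.
With the subsidy, sellers receive Ps = Pb + 25 for each unit, where Pb is the price buyers pay.
Supply in terms of Pb becomes Qs = -31 + 3.5(Pb + 25) = 56.5 + 3.5Pb. Setting this equal to demand: 823 - 3.5Pb = 56.5 + 3.5Pb, so Pb = 109.5.
Sellers receive Ps = 109.5 + 25 = 134.5; Q' = 823 − 3.5·109.5 = 439.75.
Buyers' price falls by P* − Pb = 122 − 109.5 = 12.5; sellers' price rises by Ps − P* = 134.5 − 122 = 12.5.
So producers capture 12.5/25 = 0.5 of each unit of subsidy.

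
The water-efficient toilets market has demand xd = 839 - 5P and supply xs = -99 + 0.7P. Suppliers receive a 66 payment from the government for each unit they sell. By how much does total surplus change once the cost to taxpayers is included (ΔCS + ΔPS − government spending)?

Pre-subsidy: 839 - 5P = -99 + 0.7P gives P* = 9380/57, x* = 923/57.
With the subsidy, sellers receive Ps = Pb + 66 for each unit, where Pb is the price buyers pay.
Supply in terms of Pb becomes xs = -99 + 0.7(Pb + 66) = -52.8 + 0.7Pb. Setting this equal to demand: 839 - 5Pb = -52.8 + 0.7Pb, so Pb = 8918/57.
Sellers receive Ps = 8918/57 + 66 = 12680/57; x' = 839 − 5·(8918/57) = 3233/57.
ΔCS = ½(923/57 + 3233/57)(9380/57 − 8918/57) = 320012/1083; ΔPS = ½(923/57 + 3233/57)(12680/57 − 9380/57) = 2285800/1083.
Government spending = 66 × 3233/57 = 71126/19.
Net change = 320012/1083 + 2285800/1083 − 71126/19 = -25410/19. The loss equals the DWL triangle ½·66·770/19.

Net change in total surplus = -25410/19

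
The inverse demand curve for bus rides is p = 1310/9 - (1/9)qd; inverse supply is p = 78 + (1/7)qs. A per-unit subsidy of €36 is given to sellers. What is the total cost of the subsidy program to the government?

Pre-subsidy: 1310/9 - (1/9)q = 78 + (1/7)q gives q* = 266 and p* = 116.
With the subsidy, sellers receive ps = pb + 36 for each unit, where pb is the price buyers pay.
On the curves, pb = 1310/9 - (1/9)q and ps = 78 + (1/7)q; the wedge ps − pb = 36 gives 78 + (1/7)q − (1310/9 - (1/9)q) = 36, so q' = 407.75.
Then pb = 1310/9 − (1/9)·407.75 = 100.25 and ps = 78 + (1/7)·407.75 = 136.25.
Government outlay = subsidy × quantity = 36 × 407.75 = 14679.

Government cost = €14679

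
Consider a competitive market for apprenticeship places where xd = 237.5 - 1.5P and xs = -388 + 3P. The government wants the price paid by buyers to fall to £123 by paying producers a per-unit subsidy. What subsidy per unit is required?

At a buyer price of 123, quantity demanded is 237.5 − 1.5·123 = 53.
Sellers supply 53 only when they receive Ps with -388 + 3·Ps = 53, i.e. Ps = 147.
s = Ps − Pb = 147 − 123 = 24.

Required subsidy s = £24 per unit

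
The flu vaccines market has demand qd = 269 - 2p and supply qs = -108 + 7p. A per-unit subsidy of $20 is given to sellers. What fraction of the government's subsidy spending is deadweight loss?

DWL / government spending = 140/1947

Pre-subsidy: 269 - 2p = -108 + 7p gives p* = 377/9, q* = 1667/9.
With the subsidy, sellers receive ps = pb + 20 for each unit, where pb is the price buyers pay.
Supply in terms of pb becomes qs = -108 + 7(pb + 20) = 32 + 7pb. Setting this equal to demand: 269 - 2pb = 32 + 7pb, so pb = 79/3.
Sellers receive ps = 79/3 + 20 = 139/3; q' = 269 − 2·(79/3) = 649/3.
ΔCS = ½(1667/9 + 649/3)(377/9 − 79/3) = 252980/81; ΔPS = ½(1667/9 + 649/3)(139/3 − 377/9) = 72280/81.
Government spending = 20 × 649/3 = 12980/3.
DWL = ½ × 20 × (649/3 − 1667/9) = 2800/9; fraction = (2800/9) / (12980/3) = 140/1947.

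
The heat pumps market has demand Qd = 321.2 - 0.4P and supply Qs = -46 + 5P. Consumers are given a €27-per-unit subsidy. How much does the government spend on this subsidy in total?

Pre-subsidy: 321.2 - 0.4P = -46 + 5P gives P* = 68, Q* = 294.
With the rebate, buyers effectively pay Pb = Ps − 27, where Ps is the price sellers receive.
Demand in terms of Ps becomes Qd = 321.2 − 0.4(Ps − 27) = 332 - 0.4Ps. Setting this equal to supply: 332 - 0.4Ps = -46 + 5Ps, so Ps = 70.
Buyers pay Pb = 70 − 27 = 43; Q' = -46 + 5·70 = 304.
Government outlay = subsidy × quantity = 27 × 304 = 8208.

Government cost = €8208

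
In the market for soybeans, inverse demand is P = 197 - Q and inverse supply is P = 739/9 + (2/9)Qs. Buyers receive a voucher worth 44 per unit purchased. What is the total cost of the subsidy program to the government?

Government cost = 5720

Pre-subsidy: 197 - Q = 739/9 + (2/9)Q gives Q* = 94 and P* = 103.
With the rebate, buyers effectively pay Pb = Ps − 44, where Ps is the price sellers receive.
On the curves, Pb = 197 - Q and Ps = 739/9 + (2/9)Q; the wedge Ps − Pb = 44 gives 739/9 + (2/9)Q − (197 - Q) = 44, so Q' = 130.
Then Pb = 197 − 1·130 = 67 and Ps = 739/9 + (2/9)·130 = 111.
Government outlay = subsidy × quantity = 44 × 130 = 5720.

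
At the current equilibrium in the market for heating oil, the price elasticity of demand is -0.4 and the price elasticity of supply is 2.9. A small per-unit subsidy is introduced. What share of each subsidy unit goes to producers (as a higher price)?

For a small subsidy around the equilibrium, the benefit split depends on the relative slopes, which at a point are proportional to the elasticities.
Buyer share = εs/(εs + |εd|) = 2.9/(2.9 + 0.4) = 29/33; seller share = |εd|/(εs + |εd|) = 4/33.
So producers capture 4/33 of the subsidy.

Producer share = 4/33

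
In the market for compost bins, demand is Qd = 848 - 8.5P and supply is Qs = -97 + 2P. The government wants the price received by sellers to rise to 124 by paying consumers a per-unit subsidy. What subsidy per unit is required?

At a seller price of 124, quantity supplied is -97 + 2·124 = 151.
Buyers absorb 151 only when they pay Pb with 848 − 8.5·Pb = 151, i.e. Pb = 82.
s = Ps − Pb = 124 − 82 = 42.

Required subsidy s = 42 per unit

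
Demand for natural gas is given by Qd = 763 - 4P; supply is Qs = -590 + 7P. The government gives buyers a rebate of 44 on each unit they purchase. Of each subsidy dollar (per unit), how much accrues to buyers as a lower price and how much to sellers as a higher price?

Buyers gain 28 per unit; sellers gain 16 per unit

Pre-subsidy: 763 - 4P = -590 + 7P gives P* = 123, Q* = 271.
With the rebate, buyers effectively pay Pb = Ps − 44, where Ps is the price sellers receive.
Demand in terms of Ps becomes Qd = 763 − 4(Ps − 44) = 939 - 4Ps. Setting this equal to supply: 939 - 4Ps = -590 + 7Ps, so Ps = 139.
Buyers pay Pb = 139 − 44 = 95; Q' = -590 + 7·139 = 383.
Buyers' price falls by P* − Pb = 123 − 95 = 28; sellers' price rises by Ps − P* = 139 − 123 = 16.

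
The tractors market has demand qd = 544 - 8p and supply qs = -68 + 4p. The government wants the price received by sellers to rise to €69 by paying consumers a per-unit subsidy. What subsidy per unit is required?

At a seller price of 69, quantity supplied is -68 + 4·69 = 208.
Buyers absorb 208 only when they pay pb with 544 − 8·pb = 208, i.e. pb = 42.
s = ps − pb = 69 − 42 = 27.

Required subsidy s = €27 per unit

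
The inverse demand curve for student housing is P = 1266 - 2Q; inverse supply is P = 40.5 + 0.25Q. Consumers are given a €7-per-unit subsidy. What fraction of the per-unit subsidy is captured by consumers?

Pre-subsidy: 1266 - 2Q = 40.5 + 0.25Q gives Q* = 1634/3 and P* = 530/3.
With the rebate, buyers effectively pay Pb = Ps − 7, where Ps is the price sellers receive.
On the curves, Pb = 1266 - 2Q and Ps = 40.5 + 0.25Q; the wedge Ps − Pb = 7 gives 40.5 + 0.25Q − (1266 - 2Q) = 7, so Q' = 4930/9.
Then Pb = 1266 − 2·(4930/9) = 1534/9 and Ps = 40.5 + 0.25·(4930/9) = 1597/9.
Buyers' price falls by P* − Pb = 530/3 − 1534/9 = 56/9; sellers' price rises by Ps − P* = 1597/9 − 530/3 = 7/9.
So consumers capture (56/9)/7 = 8/9 of each unit of subsidy.

Consumer share = 8/9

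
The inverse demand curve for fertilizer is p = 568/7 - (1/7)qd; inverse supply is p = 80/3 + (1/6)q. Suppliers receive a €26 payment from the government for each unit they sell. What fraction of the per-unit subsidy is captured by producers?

Pre-subsidy: 568/7 - (1/7)q = 80/3 + (1/6)q gives q* = 176 and p* = 56.
With the subsidy, sellers receive ps = pb + 26 for each unit, where pb is the price buyers pay.
On the curves, pb = 568/7 - (1/7)q and ps = 80/3 + (1/6)q; the wedge ps − pb = 26 gives 80/3 + (1/6)q − (568/7 - (1/7)q) = 26, so q' = 260.
Then pb = 568/7 − (1/7)·260 = 44 and ps = 80/3 + (1/6)·260 = 70.
Buyers' price falls by p* − pb = 56 − 44 = 12; sellers' price rises by ps − p* = 70 − 56 = 14.
So producers capture 14/26 = 7/13 of each unit of subsidy.

Producer share = 7/13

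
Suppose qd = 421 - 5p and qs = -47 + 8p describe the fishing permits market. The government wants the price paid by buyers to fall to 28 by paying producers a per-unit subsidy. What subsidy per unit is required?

Required subsidy s = 13 per unit

At a buyer price of 28, quantity demanded is 421 − 5·28 = 281.
Sellers supply 281 only when they receive ps with -47 + 8·ps = 281, i.e. ps = 41.
s = ps − pb = 41 − 28 = 13.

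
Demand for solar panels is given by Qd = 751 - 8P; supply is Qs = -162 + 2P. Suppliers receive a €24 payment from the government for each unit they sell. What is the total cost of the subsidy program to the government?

Government cost = €1416

Pre-subsidy: 751 - 8P = -162 + 2P gives P* = 91.3, Q* = 20.6.
With the subsidy, sellers receive Ps = Pb + 24 for each unit, where Pb is the price buyers pay.
Supply in terms of Pb becomes Qs = -162 + 2(Pb + 24) = -114 + 2Pb. Setting this equal to demand: 751 - 8Pb = -114 + 2Pb, so Pb = 86.5.
Sellers receive Ps = 86.5 + 24 = 110.5; Q' = 751 − 8·86.5 = 59.
Government outlay = subsidy × quantity = 24 × 59 = 1416.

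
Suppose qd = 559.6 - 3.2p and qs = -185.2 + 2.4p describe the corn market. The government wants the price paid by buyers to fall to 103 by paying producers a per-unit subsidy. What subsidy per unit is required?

At a buyer price of 103, quantity demanded is 559.6 − 3.2·103 = 230.
Sellers supply 230 only when they receive ps with -185.2 + 2.4·ps = 230, i.e. ps = 173.
s = ps − pb = 173 − 103 = 70.

Required subsidy s = 70 per unit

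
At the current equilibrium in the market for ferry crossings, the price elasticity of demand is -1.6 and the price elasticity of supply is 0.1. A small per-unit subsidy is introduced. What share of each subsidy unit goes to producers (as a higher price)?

For a small subsidy around the equilibrium, the benefit split depends on the relative slopes, which at a point are proportional to the elasticities.
Buyer share = εs/(εs + |εd|) = 0.1/(0.1 + 1.6) = 1/17; seller share = |εd|/(εs + |εd|) = 16/17.
So producers capture 16/17 of the subsidy.

Producer share = 16/17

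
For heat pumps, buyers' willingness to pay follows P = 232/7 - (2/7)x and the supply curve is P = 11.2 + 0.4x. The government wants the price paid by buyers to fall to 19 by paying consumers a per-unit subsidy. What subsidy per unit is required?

At a buyer price of 19, quantity demanded is 116 − 3.5·19 = 49.5.
Sellers supply 49.5 only when they receive Ps = 11.2 + 0.4·49.5 = 31.
s = Ps − Pb = 31 − 19 = 12.

Required subsidy s = 12 per unit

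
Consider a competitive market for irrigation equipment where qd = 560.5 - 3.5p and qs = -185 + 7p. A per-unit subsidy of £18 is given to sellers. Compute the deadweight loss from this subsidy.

Pre-subsidy: 560.5 - 3.5p = -185 + 7p gives p* = 71, q* = 312.
With the subsidy, sellers receive ps = pb + 18 for each unit, where pb is the price buyers pay.
Supply in terms of pb becomes qs = -185 + 7(pb + 18) = -59 + 7pb. Setting this equal to demand: 560.5 - 3.5pb = -59 + 7pb, so pb = 59.
Sellers receive ps = 59 + 18 = 77; q' = 560.5 − 3.5·59 = 354.
The subsidy expands output by 354 − 312 = 42 past the efficient level; on those units the gap between marginal cost and willingness to pay runs from 0 up to 18.
DWL = ½ × 18 × 42 = 378.

Deadweight loss = £378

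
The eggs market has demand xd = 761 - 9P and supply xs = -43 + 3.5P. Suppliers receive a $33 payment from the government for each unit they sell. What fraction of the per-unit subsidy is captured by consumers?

Consumer share = 0.28

Pre-subsidy: 761 - 9P = -43 + 3.5P gives P* = 64.32, x* = 182.12.
With the subsidy, sellers receive Ps = Pb + 33 for each unit, where Pb is the price buyers pay.
Supply in terms of Pb becomes xs = -43 + 3.5(Pb + 33) = 72.5 + 3.5Pb. Setting this equal to demand: 761 - 9Pb = 72.5 + 3.5Pb, so Pb = 55.08.
Sellers receive Ps = 55.08 + 33 = 88.08; x' = 761 − 9·55.08 = 265.28.
Buyers' price falls by P* − Pb = 64.32 − 55.08 = 9.24; sellers' price rises by Ps − P* = 88.08 − 64.32 = 23.76.
So consumers capture 9.24/33 = 0.28 of each unit of subsidy.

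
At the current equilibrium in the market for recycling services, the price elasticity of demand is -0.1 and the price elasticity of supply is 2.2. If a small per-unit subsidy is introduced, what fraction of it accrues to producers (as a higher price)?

For a small subsidy around the equilibrium, the benefit split depends on the relative slopes, which at a point are proportional to the elasticities.
Buyer share = εs/(εs + |εd|) = 2.2/(2.2 + 0.1) = 22/23; seller share = |εd|/(εs + |εd|) = 1/23.
So producers capture 1/23 of the subsidy.

Producer share = 1/23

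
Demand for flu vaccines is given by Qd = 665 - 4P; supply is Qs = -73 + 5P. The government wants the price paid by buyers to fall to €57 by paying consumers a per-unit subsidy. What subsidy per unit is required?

Required subsidy s = €45 per unit

At a buyer price of 57, quantity demanded is 665 − 4·57 = 437.
Sellers supply 437 only when they receive Ps with -73 + 5·Ps = 437, i.e. Ps = 102.
s = Ps − Pb = 102 − 57 = 45.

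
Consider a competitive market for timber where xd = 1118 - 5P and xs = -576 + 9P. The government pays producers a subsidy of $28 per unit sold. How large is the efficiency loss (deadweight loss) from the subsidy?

Deadweight loss = $1260

Pre-subsidy: 1118 - 5P = -576 + 9P gives P* = 121, x* = 513.
With the subsidy, sellers receive Ps = Pb + 28 for each unit, where Pb is the price buyers pay.
Supply in terms of Pb becomes xs = -576 + 9(Pb + 28) = -324 + 9Pb. Setting this equal to demand: 1118 - 5Pb = -324 + 9Pb, so Pb = 103.
Sellers receive Ps = 103 + 28 = 131; x' = 1118 − 5·103 = 603.
The subsidy expands output by 603 − 513 = 90 past the efficient level; on those units the gap between marginal cost and willingness to pay runs from 0 up to 28.
DWL = ½ × 28 × 90 = 1260.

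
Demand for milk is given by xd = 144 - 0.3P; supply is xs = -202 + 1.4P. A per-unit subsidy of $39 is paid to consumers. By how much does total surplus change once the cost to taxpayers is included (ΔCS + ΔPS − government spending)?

Net change in total surplus = -31941/170

Pre-subsidy: 144 - 0.3P = -202 + 1.4P gives P* = 3460/17, x* = 1410/17.
With the rebate, buyers effectively pay Pb = Ps − 39, where Ps is the price sellers receive.
Demand in terms of Ps becomes xd = 144 − 0.3(Ps − 39) = 155.7 - 0.3Ps. Setting this equal to supply: 155.7 - 0.3Ps = -202 + 1.4Ps, so Ps = 3577/17.
Buyers pay Pb = 3577/17 − 39 = 2914/17; x' = -202 + 1.4·(3577/17) = 7869/85.
ΔCS = ½(1410/17 + 7869/85)(3460/17 − 2914/17) = 4072887/1445; ΔPS = ½(1410/17 + 7869/85)(3577/17 − 3460/17) = 1745523/2890.
Government spending = 39 × 7869/85 = 306891/85.
Net change = 4072887/1445 + 1745523/2890 − 306891/85 = -31941/170. The loss equals the DWL triangle ½·39·819/85.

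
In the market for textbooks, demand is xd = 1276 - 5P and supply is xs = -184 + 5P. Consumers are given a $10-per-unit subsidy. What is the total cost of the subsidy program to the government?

Government cost = $5710

Pre-subsidy: 1276 - 5P = -184 + 5P gives P* = 146, x* = 546.
With the rebate, buyers effectively pay Pb = Ps − 10, where Ps is the price sellers receive.
Demand in terms of Ps becomes xd = 1276 − 5(Ps − 10) = 1326 - 5Ps. Setting this equal to supply: 1326 - 5Ps = -184 + 5Ps, so Ps = 151.
Buyers pay Pb = 151 − 10 = 141; x' = -184 + 5·151 = 571.
Government outlay = subsidy × quantity = 10 × 571 = 5710.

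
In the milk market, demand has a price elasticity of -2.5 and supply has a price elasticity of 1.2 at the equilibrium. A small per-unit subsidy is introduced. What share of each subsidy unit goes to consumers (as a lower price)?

For a small subsidy around the equilibrium, the benefit split depends on the relative slopes, which at a point are proportional to the elasticities.
Buyer share = εs/(εs + |εd|) = 1.2/(1.2 + 2.5) = 12/37; seller share = |εd|/(εs + |εd|) = 25/37.

Consumer share = 12/37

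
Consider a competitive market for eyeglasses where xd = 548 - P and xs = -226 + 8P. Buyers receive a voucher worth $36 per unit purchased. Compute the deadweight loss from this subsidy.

Pre-subsidy: 548 - P = -226 + 8P gives P* = 86, x* = 462.
With the rebate, buyers effectively pay Pb = Ps − 36, where Ps is the price sellers receive.
Demand in terms of Ps becomes xd = 548 − 1(Ps − 36) = 584 - Ps. Setting this equal to supply: 584 - Ps = -226 + 8Ps, so Ps = 90.
Buyers pay Pb = 90 − 36 = 54; x' = -226 + 8·90 = 494.
The subsidy expands output by 494 − 462 = 32 past the efficient level; on those units the gap between marginal cost and willingness to pay runs from 0 up to 36.
DWL = ½ × 36 × 32 = 576.

Deadweight loss = $576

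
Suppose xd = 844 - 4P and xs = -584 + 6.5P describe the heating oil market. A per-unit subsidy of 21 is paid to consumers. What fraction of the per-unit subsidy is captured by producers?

Pre-subsidy: 844 - 4P = -584 + 6.5P gives P* = 136, x* = 300.
With the rebate, buyers effectively pay Pb = Ps − 21, where Ps is the price sellers receive.
Demand in terms of Ps becomes xd = 844 − 4(Ps − 21) = 928 - 4Ps. Setting this equal to supply: 928 - 4Ps = -584 + 6.5Ps, so Ps = 144.
Buyers pay Pb = 144 − 21 = 123; x' = -584 + 6.5·144 = 352.
Buyers' price falls by P* − Pb = 136 − 123 = 13; sellers' price rises by Ps − P* = 144 − 136 = 8.
So producers capture 8/21 = 8/21 of each unit of subsidy.

Producer share = 8/21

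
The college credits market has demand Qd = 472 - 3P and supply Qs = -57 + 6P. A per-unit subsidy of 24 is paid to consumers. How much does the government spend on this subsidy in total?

Pre-subsidy: 472 - 3P = -57 + 6P gives P* = 529/9, Q* = 887/3.
With the rebate, buyers effectively pay Pb = Ps − 24, where Ps is the price sellers receive.
Demand in terms of Ps becomes Qd = 472 − 3(Ps − 24) = 544 - 3Ps. Setting this equal to supply: 544 - 3Ps = -57 + 6Ps, so Ps = 601/9.
Buyers pay Pb = 601/9 − 24 = 385/9; Q' = -57 + 6·(601/9) = 1031/3.
Government outlay = subsidy × quantity = 24 × 1031/3 = 8248.

Government cost = 8248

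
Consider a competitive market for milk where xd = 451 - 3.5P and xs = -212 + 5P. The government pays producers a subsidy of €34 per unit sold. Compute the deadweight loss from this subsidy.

Pre-subsidy: 451 - 3.5P = -212 + 5P gives P* = 78, x* = 178.
With the subsidy, sellers receive Ps = Pb + 34 for each unit, where Pb is the price buyers pay.
Supply in terms of Pb becomes xs = -212 + 5(Pb + 34) = -42 + 5Pb. Setting this equal to demand: 451 - 3.5Pb = -42 + 5Pb, so Pb = 58.
Sellers receive Ps = 58 + 34 = 92; x' = 451 − 3.5·58 = 248.
The subsidy expands output by 248 − 178 = 70 past the efficient level; on those units the gap between marginal cost and willingness to pay runs from 0 up to 34.
DWL = ½ × 34 × 70 = 1190.

Deadweight loss = €1190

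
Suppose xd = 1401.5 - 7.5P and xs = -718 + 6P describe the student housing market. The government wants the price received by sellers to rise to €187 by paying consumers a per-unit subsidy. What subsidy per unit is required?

Required subsidy s = €54 per unit

At a seller price of 187, quantity supplied is -718 + 6·187 = 404.
Buyers absorb 404 only when they pay Pb with 1401.5 − 7.5·Pb = 404, i.e. Pb = 133.
s = Ps − Pb = 187 − 133 = 54.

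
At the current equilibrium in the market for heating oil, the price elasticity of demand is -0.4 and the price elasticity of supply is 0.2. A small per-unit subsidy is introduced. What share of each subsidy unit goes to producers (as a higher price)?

For a small subsidy around the equilibrium, the benefit split depends on the relative slopes, which at a point are proportional to the elasticities.
Buyer share = εs/(εs + |εd|) = 0.2/(0.2 + 0.4) = 1/3; seller share = |εd|/(εs + |εd|) = 2/3.
So producers capture 2/3 of the subsidy.

Producer share = 2/3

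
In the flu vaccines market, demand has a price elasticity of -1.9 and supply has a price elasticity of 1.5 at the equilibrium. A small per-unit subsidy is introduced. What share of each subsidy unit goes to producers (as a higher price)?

Producer share = 19/34

For a small subsidy around the equilibrium, the benefit split depends on the relative slopes, which at a point are proportional to the elasticities.
Buyer share = εs/(εs + |εd|) = 1.5/(1.5 + 1.9) = 15/34; seller share = |εd|/(εs + |εd|) = 19/34.
So producers capture 19/34 of the subsidy.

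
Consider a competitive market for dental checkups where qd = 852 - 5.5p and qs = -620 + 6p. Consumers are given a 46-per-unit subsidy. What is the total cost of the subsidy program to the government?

Pre-subsidy: 852 - 5.5p = -620 + 6p gives p* = 128, q* = 148.
With the rebate, buyers effectively pay pb = ps − 46, where ps is the price sellers receive.
Demand in terms of ps becomes qd = 852 − 5.5(ps − 46) = 1105 - 5.5ps. Setting this equal to supply: 1105 - 5.5ps = -620 + 6ps, so ps = 150.
Buyers pay pb = 150 − 46 = 104; q' = -620 + 6·150 = 280.
Government outlay = subsidy × quantity = 46 × 280 = 12880.

Government cost = 12880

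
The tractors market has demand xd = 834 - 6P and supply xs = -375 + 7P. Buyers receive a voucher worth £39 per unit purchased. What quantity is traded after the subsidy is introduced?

x' = 402

Pre-subsidy: 834 - 6P = -375 + 7P gives P* = 93, x* = 276.
With the rebate, buyers effectively pay Pb = Ps − 39, where Ps is the price sellers receive.
Demand in terms of Ps becomes xd = 834 − 6(Ps − 39) = 1068 - 6Ps. Setting this equal to supply: 1068 - 6Ps = -375 + 7Ps, so Ps = 111.
Buyers pay Pb = 111 − 39 = 72; x' = -375 + 7·111 = 402.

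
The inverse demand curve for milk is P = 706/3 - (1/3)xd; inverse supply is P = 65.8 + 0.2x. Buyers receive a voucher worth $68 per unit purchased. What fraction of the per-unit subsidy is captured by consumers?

Consumer share = 0.625

Pre-subsidy: 706/3 - (1/3)x = 65.8 + 0.2x gives x* = 317.875 and P* = 129.375.
With the rebate, buyers effectively pay Pb = Ps − 68, where Ps is the price sellers receive.
On the curves, Pb = 706/3 - (1/3)x and Ps = 65.8 + 0.2x; the wedge Ps − Pb = 68 gives 65.8 + 0.2x − (706/3 - (1/3)x) = 68, so x' = 445.375.
Then Pb = 706/3 − (1/3)·445.375 = 86.875 and Ps = 65.8 + 0.2·445.375 = 154.875.
Buyers' price falls by P* − Pb = 129.375 − 86.875 = 42.5; sellers' price rises by Ps − P* = 154.875 − 129.375 = 25.5.
So consumers capture 42.5/68 = 0.625 of each unit of subsidy.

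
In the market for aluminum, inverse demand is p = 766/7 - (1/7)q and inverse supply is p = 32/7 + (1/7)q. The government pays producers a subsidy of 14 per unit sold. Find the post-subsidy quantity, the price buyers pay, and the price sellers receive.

q' = 416; buyers pay 50; sellers receive 64

Pre-subsidy: 766/7 - (1/7)q = 32/7 + (1/7)q gives q* = 367 and p* = 57.
With the subsidy, sellers receive ps = pb + 14 for each unit, where pb is the price buyers pay.
On the curves, pb = 766/7 - (1/7)q and ps = 32/7 + (1/7)q; the wedge ps − pb = 14 gives 32/7 + (1/7)q − (766/7 - (1/7)q) = 14, so q' = 416.
Then pb = 766/7 − (1/7)·416 = 50 and ps = 32/7 + (1/7)·416 = 64.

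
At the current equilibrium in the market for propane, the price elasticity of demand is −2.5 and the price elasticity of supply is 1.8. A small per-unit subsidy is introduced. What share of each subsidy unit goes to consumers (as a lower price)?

For a small subsidy around the equilibrium, the benefit split depends on the relative slopes, which at a point are proportional to the elasticities.
Buyer share = εs/(εs + |εd|) = 1.8/(1.8 + 2.5) = 18/43; seller share = |εd|/(εs + |εd|) = 25/43.

Consumer share = 18/43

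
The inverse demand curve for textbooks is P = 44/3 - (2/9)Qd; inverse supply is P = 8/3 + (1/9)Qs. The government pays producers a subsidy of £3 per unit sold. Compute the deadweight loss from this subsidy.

Deadweight loss = £13.5

Pre-subsidy: 44/3 - (2/9)Q = 8/3 + (1/9)Q gives Q* = 36 and P* = 20/3.
With the subsidy, sellers receive Ps = Pb + 3 for each unit, where Pb is the price buyers pay.
On the curves, Pb = 44/3 - (2/9)Q and Ps = 8/3 + (1/9)Q; the wedge Ps − Pb = 3 gives 8/3 + (1/9)Q − (44/3 - (2/9)Q) = 3, so Q' = 45.
Then Pb = 44/3 − (2/9)·45 = 14/3 and Ps = 8/3 + (1/9)·45 = 23/3.
The subsidy expands output by 45 − 36 = 9 past the efficient level; on those units the gap between marginal cost and willingness to pay runs from 0 up to 3.
DWL = ½ × 3 × 9 = 13.5.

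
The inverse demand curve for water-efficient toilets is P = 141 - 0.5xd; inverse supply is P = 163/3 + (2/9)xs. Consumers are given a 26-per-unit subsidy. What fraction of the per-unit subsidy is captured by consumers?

Consumer share = 9/13

Pre-subsidy: 141 - 0.5x = 163/3 + (2/9)x gives x* = 120 and P* = 81.
With the rebate, buyers effectively pay Pb = Ps − 26, where Ps is the price sellers receive.
On the curves, Pb = 141 - 0.5x and Ps = 163/3 + (2/9)x; the wedge Ps − Pb = 26 gives 163/3 + (2/9)x − (141 - 0.5x) = 26, so x' = 156.
Then Pb = 141 − 0.5·156 = 63 and Ps = 163/3 + (2/9)·156 = 89.
Buyers' price falls by P* − Pb = 81 − 63 = 18; sellers' price rises by Ps − P* = 89 − 81 = 8.
So consumers capture 18/26 = 9/13 of each unit of subsidy.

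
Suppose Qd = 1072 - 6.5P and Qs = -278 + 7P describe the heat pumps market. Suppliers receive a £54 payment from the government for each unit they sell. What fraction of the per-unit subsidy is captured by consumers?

Pre-subsidy: 1072 - 6.5P = -278 + 7P gives P* = 100, Q* = 422.
With the subsidy, sellers receive Ps = Pb + 54 for each unit, where Pb is the price buyers pay.
Supply in terms of Pb becomes Qs = -278 + 7(Pb + 54) = 100 + 7Pb. Setting this equal to demand: 1072 - 6.5Pb = 100 + 7Pb, so Pb = 72.
Sellers receive Ps = 72 + 54 = 126; Q' = 1072 − 6.5·72 = 604.
Buyers' price falls by P* − Pb = 100 − 72 = 28; sellers' price rises by Ps − P* = 126 − 100 = 26.
So consumers capture 28/54 = 14/27 of each unit of subsidy.

Consumer share = 14/27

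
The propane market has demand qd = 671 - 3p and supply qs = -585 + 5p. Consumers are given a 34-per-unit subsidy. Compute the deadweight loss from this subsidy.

Deadweight loss = 1083.75

Pre-subsidy: 671 - 3p = -585 + 5p gives p* = 157, q* = 200.
With the rebate, buyers effectively pay pb = ps − 34, where ps is the price sellers receive.
Demand in terms of ps becomes qd = 671 − 3(ps − 34) = 773 - 3ps. Setting this equal to supply: 773 - 3ps = -585 + 5ps, so ps = 169.75.
Buyers pay pb = 169.75 − 34 = 135.75; q' = -585 + 5·169.75 = 263.75.
The subsidy expands output by 263.75 − 200 = 63.75 past the efficient level; on those units the gap between marginal cost and willingness to pay runs from 0 up to 34.
DWL = ½ × 34 × 63.75 = 1083.75.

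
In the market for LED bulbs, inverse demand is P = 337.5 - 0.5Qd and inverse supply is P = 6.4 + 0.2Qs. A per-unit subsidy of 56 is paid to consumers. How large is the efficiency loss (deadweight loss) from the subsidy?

Deadweight loss = 2240

Pre-subsidy: 337.5 - 0.5Q = 6.4 + 0.2Q gives Q* = 473 and P* = 101.
With the rebate, buyers effectively pay Pb = Ps − 56, where Ps is the price sellers receive.
On the curves, Pb = 337.5 - 0.5Q and Ps = 6.4 + 0.2Q; the wedge Ps − Pb = 56 gives 6.4 + 0.2Q − (337.5 - 0.5Q) = 56, so Q' = 553.
Then Pb = 337.5 − 0.5·553 = 61 and Ps = 6.4 + 0.2·553 = 117.
The subsidy expands output by 553 − 473 = 80 past the efficient level; on those units the gap between marginal cost and willingness to pay runs from 0 up to 56.
DWL = ½ × 56 × 80 = 2240.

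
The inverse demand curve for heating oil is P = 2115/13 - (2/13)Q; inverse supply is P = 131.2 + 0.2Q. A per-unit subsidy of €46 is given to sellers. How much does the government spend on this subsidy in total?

Pre-subsidy: 2115/13 - (2/13)Q = 131.2 + 0.2Q gives Q* = 89 and P* = 149.
With the subsidy, sellers receive Ps = Pb + 46 for each unit, where Pb is the price buyers pay.
On the curves, Pb = 2115/13 - (2/13)Q and Ps = 131.2 + 0.2Q; the wedge Ps − Pb = 46 gives 131.2 + 0.2Q − (2115/13 - (2/13)Q) = 46, so Q' = 219.
Then Pb = 2115/13 − (2/13)·219 = 129 and Ps = 131.2 + 0.2·219 = 175.
Government outlay = subsidy × quantity = 46 × 219 = 10074.

Government cost = €10074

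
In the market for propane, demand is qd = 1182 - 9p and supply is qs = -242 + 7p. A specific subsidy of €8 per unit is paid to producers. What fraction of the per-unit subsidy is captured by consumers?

Consumer share = 0.4375

Pre-subsidy: 1182 - 9p = -242 + 7p gives p* = 89, q* = 381.
With the subsidy, sellers receive ps = pb + 8 for each unit, where pb is the price buyers pay.
Supply in terms of pb becomes qs = -242 + 7(pb + 8) = -186 + 7pb. Setting this equal to demand: 1182 - 9pb = -186 + 7pb, so pb = 85.5.
Sellers receive ps = 85.5 + 8 = 93.5; q' = 1182 − 9·85.5 = 412.5.
Buyers' price falls by p* − pb = 89 − 85.5 = 3.5; sellers' price rises by ps − p* = 93.5 − 89 = 4.5.
So consumers capture 3.5/8 = 0.4375 of each unit of subsidy.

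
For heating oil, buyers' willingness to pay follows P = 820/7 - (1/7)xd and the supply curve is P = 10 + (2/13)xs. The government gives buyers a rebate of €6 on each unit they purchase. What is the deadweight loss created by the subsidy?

Deadweight loss = 182/3

Pre-subsidy: 820/7 - (1/7)x = 10 + (2/13)x gives x* = 3250/9 and P* = 590/9.
With the rebate, buyers effectively pay Pb = Ps − 6, where Ps is the price sellers receive.
On the curves, Pb = 820/7 - (1/7)x and Ps = 10 + (2/13)x; the wedge Ps − Pb = 6 gives 10 + (2/13)x − (820/7 - (1/7)x) = 6, so x' = 1144/3.
Then Pb = 820/7 − (1/7)·(1144/3) = 188/3 and Ps = 10 + (2/13)·(1144/3) = 206/3.
The subsidy expands output by 1144/3 − 3250/9 = 182/9 past the efficient level; on those units the gap between marginal cost and willingness to pay runs from 0 up to 6.
DWL = ½ × 6 × 182/9 = 182/3.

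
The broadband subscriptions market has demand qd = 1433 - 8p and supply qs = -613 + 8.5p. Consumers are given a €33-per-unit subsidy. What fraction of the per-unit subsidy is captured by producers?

Producer share = 16/33

Pre-subsidy: 1433 - 8p = -613 + 8.5p gives p* = 124, q* = 441.
With the rebate, buyers effectively pay pb = ps − 33, where ps is the price sellers receive.
Demand in terms of ps becomes qd = 1433 − 8(ps − 33) = 1697 - 8ps. Setting this equal to supply: 1697 - 8ps = -613 + 8.5ps, so ps = 140.
Buyers pay pb = 140 − 33 = 107; q' = -613 + 8.5·140 = 577.
Buyers' price falls by p* − pb = 124 − 107 = 17; sellers' price rises by ps − p* = 140 − 124 = 16.
So producers capture 16/33 = 16/33 of each unit of subsidy.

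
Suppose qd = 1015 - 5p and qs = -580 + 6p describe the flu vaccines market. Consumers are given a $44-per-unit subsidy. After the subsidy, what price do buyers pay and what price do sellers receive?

Pre-subsidy: 1015 - 5p = -580 + 6p gives p* = 145, q* = 290.
With the rebate, buyers effectively pay pb = ps − 44, where ps is the price sellers receive.
Demand in terms of ps becomes qd = 1015 − 5(ps − 44) = 1235 - 5ps. Setting this equal to supply: 1235 - 5ps = -580 + 6ps, so ps = 165.
Buyers pay pb = 165 − 44 = 121; q' = -580 + 6·165 = 410.

Buyers pay $121; sellers receive $165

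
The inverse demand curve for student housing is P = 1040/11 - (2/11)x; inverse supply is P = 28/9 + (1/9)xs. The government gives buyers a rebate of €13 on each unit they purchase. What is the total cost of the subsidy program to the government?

Pre-subsidy: 1040/11 - (2/11)x = 28/9 + (1/9)x gives x* = 9052/29 and P* = 1096/29.
With the rebate, buyers effectively pay Pb = Ps − 13, where Ps is the price sellers receive.
On the curves, Pb = 1040/11 - (2/11)x and Ps = 28/9 + (1/9)x; the wedge Ps − Pb = 13 gives 28/9 + (1/9)x − (1040/11 - (2/11)x) = 13, so x' = 10339/29.
Then Pb = 1040/11 − (2/11)·(10339/29) = 862/29 and Ps = 28/9 + (1/9)·(10339/29) = 1239/29.
Government outlay = subsidy × quantity = 13 × 10339/29 = 134407/29.

Government cost = 134407/29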